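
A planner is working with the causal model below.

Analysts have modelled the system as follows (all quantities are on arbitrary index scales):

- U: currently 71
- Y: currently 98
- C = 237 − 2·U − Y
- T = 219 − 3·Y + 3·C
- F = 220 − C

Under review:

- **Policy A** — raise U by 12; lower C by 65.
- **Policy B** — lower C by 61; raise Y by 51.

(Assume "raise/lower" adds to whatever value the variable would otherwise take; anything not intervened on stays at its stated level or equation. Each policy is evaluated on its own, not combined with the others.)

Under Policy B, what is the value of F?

335

Policy B (C − 61, Y + 51):
  U = 71
  Y = 98 + 51 = 149
  C = 237 − 2·71 − 149 (−61 from intervention) = -115
  F = 220 − (-115) = 335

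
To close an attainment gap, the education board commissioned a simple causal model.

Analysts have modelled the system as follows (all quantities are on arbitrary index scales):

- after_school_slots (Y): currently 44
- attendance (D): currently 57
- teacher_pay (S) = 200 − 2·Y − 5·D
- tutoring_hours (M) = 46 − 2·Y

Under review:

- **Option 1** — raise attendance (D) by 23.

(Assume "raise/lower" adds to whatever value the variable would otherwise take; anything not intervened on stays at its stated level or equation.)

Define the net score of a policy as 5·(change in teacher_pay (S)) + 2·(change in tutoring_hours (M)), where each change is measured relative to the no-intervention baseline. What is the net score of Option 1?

Baseline:
  Y = 44
  D = 57
  S = 200 − 2·44 − 5·57 = -173
  M = 46 − 2·44 = -42
Option 1 (D + 23):
  Y = 44
  D = 57 + 23 = 80
  S = 200 − 2·44 − 5·80 = -288
  M = 46 − 2·44 = -42
ΔS = -288 − (-173) = -115; ΔM = -42 − (-42) = 0
Score = 5·(-115) + 2·0 = -575

-575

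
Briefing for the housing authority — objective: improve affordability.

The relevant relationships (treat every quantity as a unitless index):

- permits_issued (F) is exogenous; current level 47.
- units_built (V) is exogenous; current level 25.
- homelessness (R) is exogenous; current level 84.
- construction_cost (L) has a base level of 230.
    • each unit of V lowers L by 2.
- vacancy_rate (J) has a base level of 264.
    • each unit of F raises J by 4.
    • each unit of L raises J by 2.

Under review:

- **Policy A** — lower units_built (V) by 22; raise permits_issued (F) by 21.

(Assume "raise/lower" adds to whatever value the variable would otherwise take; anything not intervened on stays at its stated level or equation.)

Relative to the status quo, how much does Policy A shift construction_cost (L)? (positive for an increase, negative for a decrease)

Baseline:
  V = 25
  L = 230 − 2·25 = 180
Policy A (V − 22, F + 21):
  V = 25 − 22 = 3
  L = 230 − 2·3 = 224
Change in L: 224 − 180 = 44

44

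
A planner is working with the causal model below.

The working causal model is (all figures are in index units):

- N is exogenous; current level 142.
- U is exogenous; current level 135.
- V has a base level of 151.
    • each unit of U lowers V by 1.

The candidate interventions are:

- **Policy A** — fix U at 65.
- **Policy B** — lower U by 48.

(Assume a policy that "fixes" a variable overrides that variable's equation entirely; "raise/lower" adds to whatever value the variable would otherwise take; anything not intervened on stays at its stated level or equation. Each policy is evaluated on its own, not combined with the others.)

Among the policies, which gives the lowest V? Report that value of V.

Policy A (U := 65):
  U = 65
  V = 151 − 65 = 86
Policy B (U − 48):
  U = 135 − 48 = 87
  V = 151 − 87 = 64
Comparing — Policy A: V=86, Policy B: V=64. Lowest is 64 (Policy B).

64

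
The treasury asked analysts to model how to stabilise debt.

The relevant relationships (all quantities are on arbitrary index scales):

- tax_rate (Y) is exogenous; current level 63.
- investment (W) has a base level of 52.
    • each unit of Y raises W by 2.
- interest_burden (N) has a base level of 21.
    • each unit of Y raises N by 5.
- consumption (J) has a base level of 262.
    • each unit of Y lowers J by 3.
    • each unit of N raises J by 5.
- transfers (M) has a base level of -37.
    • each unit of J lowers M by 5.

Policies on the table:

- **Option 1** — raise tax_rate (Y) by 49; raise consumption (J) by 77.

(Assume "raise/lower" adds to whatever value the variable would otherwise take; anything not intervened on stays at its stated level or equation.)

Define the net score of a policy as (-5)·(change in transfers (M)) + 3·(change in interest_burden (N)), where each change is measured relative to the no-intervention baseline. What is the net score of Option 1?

Baseline:
  Y = 63
  N = 21 + 5·63 = 336
  J = 262 − 3·63 + 5·336 = 1753
  M = -37 − 5·1753 = -8802
Option 1 (Y + 49, J + 77):
  Y = 63 + 49 = 112
  N = 21 + 5·112 = 581
  J = 262 − 3·112 + 5·581 (+77 from intervention) = 2908
  M = -37 − 5·2908 = -14577
ΔM = -14577 − (-8802) = -5775; ΔN = 581 − 336 = 245
Score = (-5)·(-5775) + 3·245 = 29610

29610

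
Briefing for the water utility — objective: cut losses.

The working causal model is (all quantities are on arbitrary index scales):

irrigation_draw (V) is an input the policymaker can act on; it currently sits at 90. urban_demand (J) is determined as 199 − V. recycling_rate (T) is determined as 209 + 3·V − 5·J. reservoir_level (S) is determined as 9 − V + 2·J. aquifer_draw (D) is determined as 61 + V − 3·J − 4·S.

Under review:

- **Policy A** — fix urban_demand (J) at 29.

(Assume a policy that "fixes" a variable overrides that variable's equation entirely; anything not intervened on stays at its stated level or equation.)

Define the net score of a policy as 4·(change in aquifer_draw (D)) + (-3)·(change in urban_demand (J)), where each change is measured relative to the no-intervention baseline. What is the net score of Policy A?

Baseline:
  V = 90
  J = 199 − 90 = 109
  S = 9 − 90 + 2·109 = 137
  D = 61 + 90 − 3·109 − 4·137 = -724
Policy A (J := 29):
  V = 90
  J = 29
  S = 9 − 90 + 2·29 = -23
  D = 61 + 90 − 3·29 − 4·(-23) = 156
ΔD = 156 − (-724) = 880; ΔJ = 29 − 109 = -80
Score = 4·880 + (-3)·(-80) = 3760

3760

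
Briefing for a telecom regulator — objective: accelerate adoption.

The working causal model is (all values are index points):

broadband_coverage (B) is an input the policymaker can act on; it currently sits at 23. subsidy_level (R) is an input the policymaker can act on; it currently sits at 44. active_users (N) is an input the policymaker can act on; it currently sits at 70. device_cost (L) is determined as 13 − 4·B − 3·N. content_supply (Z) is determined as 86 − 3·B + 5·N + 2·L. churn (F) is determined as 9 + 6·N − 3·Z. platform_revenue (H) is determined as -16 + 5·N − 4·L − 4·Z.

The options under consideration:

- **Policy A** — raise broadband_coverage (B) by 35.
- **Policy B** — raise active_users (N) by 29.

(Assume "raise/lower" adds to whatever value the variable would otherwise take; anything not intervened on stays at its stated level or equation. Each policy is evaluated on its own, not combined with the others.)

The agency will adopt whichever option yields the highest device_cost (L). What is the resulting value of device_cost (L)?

Policy A (B + 35):
  B = 23 + 35 = 58
  N = 70
  L = 13 − 4·58 − 3·70 = -429
Policy B (N + 29):
  B = 23
  N = 70 + 29 = 99
  L = 13 − 4·23 − 3·99 = -376
Comparing — Policy A: L=-429, Policy B: L=-376. Highest is -376 (Policy B).

-376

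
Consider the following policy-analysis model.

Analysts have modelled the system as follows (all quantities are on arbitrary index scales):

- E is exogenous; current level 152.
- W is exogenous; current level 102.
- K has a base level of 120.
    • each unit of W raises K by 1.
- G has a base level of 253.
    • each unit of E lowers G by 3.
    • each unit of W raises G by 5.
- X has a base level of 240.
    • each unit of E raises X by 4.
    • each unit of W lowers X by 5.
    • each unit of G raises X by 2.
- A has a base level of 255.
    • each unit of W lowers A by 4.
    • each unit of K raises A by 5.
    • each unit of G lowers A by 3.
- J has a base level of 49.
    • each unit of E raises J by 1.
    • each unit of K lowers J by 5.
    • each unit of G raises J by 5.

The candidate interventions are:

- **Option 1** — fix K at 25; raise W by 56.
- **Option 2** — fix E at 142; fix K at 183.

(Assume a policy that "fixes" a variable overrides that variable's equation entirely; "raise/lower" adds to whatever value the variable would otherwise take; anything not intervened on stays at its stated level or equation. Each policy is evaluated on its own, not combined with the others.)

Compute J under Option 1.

3011

Option 1 (K := 25, W + 56):
  E = 152
  W = 102 + 56 = 158
  K = 25
  G = 253 − 3·152 + 5·158 = 587
  J = 49 + 152 − 5·25 + 5·587 = 3011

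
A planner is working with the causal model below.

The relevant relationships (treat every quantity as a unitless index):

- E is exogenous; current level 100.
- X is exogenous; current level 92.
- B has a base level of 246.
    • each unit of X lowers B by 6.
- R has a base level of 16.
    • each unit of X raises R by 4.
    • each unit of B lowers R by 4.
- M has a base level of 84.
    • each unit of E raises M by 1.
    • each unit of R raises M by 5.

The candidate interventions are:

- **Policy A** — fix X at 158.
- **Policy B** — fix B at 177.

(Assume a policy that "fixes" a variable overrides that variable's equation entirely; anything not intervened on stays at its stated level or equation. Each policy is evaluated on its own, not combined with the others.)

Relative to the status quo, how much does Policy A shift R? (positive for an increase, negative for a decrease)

Baseline:
  X = 92
  B = 246 − 6·92 = -306
  R = 16 + 4·92 − 4·(-306) = 1608
Policy A (X := 158):
  X = 158
  B = 246 − 6·158 = -702
  R = 16 + 4·158 − 4·(-702) = 3456
Change in R: 3456 − 1608 = 1848

1848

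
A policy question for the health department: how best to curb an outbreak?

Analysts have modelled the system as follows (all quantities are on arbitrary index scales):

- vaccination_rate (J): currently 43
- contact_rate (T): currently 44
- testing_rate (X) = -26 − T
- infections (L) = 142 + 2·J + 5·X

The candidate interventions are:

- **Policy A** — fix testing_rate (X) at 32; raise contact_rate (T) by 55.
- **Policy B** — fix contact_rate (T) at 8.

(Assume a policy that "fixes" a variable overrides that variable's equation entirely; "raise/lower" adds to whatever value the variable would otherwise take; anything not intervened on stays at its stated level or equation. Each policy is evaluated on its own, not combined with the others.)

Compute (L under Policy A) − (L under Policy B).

Policy A (X := 32, T + 55):
  J = 43
  T = 44 + 55 = 99
  X = 32
  L = 142 + 2·43 + 5·32 = 388
Policy B (T := 8):
  J = 43
  T = 8
  X = -26 − 8 = -34
  L = 142 + 2·43 + 5·(-34) = 58
L: 388 − 58 = 330

330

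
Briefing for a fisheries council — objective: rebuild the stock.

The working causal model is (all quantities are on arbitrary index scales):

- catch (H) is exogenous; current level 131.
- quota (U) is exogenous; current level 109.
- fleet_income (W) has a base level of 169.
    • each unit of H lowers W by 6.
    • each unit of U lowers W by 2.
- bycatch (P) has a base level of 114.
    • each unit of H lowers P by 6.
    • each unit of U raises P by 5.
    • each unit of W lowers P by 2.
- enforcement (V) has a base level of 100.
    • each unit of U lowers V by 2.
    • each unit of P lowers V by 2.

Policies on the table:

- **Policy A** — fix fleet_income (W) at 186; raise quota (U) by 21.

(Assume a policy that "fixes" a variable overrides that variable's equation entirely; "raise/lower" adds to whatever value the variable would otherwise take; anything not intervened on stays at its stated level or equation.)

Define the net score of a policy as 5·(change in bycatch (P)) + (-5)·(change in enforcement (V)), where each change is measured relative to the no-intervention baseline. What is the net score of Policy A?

-28845

Baseline:
  H = 131
  U = 109
  W = 169 − 6·131 − 2·109 = -835
  P = 114 − 6·131 + 5·109 − 2·(-835) = 1543
  V = 100 − 2·109 − 2·1543 = -3204
Policy A (W := 186, U + 21):
  H = 131
  U = 109 + 21 = 130
  W = 186
  P = 114 − 6·131 + 5·130 − 2·186 = -394
  V = 100 − 2·130 − 2·(-394) = 628
ΔP = -394 − 1543 = -1937; ΔV = 628 − (-3204) = 3832
Score = 5·(-1937) + (-5)·3832 = -28845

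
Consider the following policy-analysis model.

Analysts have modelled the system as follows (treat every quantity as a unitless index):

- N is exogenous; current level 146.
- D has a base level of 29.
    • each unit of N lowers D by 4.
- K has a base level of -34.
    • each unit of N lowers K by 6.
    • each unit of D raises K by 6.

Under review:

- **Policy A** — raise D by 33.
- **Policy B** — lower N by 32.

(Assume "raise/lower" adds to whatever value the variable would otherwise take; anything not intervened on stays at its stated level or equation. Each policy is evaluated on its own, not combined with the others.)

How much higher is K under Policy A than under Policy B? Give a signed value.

Policy A (D + 33):
  N = 146
  D = 29 − 4·146 (+33 from intervention) = -522
  K = -34 − 6·146 + 6·(-522) = -4042
Policy B (N − 32):
  N = 146 − 32 = 114
  D = 29 − 4·114 = -427
  K = -34 − 6·114 + 6·(-427) = -3280
K: -4042 − (-3280) = -762

-762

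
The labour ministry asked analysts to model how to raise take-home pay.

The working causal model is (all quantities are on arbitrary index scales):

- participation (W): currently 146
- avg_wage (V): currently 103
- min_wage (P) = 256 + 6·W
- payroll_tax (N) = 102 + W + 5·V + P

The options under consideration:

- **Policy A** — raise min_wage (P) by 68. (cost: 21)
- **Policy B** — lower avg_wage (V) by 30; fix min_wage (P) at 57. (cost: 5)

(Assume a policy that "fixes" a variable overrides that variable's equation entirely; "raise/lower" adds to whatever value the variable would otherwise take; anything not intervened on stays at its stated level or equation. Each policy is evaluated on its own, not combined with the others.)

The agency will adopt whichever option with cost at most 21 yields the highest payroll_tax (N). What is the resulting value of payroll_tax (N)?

1963

Policy A (P + 68):
  W = 146
  V = 103
  P = 256 + 6·146 (+68 from intervention) = 1200
  N = 102 + 146 + 5·103 + 1200 = 1963
Policy B (V − 30, P := 57):
  W = 146
  V = 103 − 30 = 73
  P = 57
  N = 102 + 146 + 5·73 + 57 = 670
Comparing — Policy A: N=1963, Policy B: N=670. Highest is 1963 (Policy A).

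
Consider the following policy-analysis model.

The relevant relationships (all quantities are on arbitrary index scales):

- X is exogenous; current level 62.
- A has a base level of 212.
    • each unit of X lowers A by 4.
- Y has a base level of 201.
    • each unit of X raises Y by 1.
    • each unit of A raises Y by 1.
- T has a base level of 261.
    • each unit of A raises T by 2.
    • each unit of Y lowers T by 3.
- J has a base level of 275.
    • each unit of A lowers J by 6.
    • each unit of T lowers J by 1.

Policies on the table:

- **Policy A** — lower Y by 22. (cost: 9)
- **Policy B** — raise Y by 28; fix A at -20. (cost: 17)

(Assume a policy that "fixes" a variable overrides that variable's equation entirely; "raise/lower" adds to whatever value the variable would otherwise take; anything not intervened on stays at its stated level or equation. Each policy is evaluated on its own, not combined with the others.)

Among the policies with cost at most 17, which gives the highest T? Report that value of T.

Policy A (Y − 22):
  X = 62
  A = 212 − 4·62 = -36
  Y = 201 + 62 + (-36) (−22 from intervention) = 205
  T = 261 + 2·(-36) − 3·205 = -426
Policy B (Y + 28, A := -20):
  X = 62
  A = -20
  Y = 201 + 62 + (-20) (+28 from intervention) = 271
  T = 261 + 2·(-20) − 3·271 = -592
Comparing — Policy A: T=-426, Policy B: T=-592. Highest is -426 (Policy A).

-426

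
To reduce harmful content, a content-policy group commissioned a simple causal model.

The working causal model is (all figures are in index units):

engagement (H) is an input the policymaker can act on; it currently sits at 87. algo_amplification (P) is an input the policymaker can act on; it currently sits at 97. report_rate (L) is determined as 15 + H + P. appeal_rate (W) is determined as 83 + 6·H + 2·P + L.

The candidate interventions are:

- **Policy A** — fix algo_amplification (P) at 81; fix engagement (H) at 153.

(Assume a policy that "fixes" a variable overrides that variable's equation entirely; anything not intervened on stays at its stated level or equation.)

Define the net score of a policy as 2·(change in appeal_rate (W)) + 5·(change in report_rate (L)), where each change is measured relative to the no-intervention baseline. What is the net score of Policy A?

1078

Baseline:
  H = 87
  P = 97
  L = 15 + 87 + 97 = 199
  W = 83 + 6·87 + 2·97 + 199 = 998
Policy A (P := 81, H := 153):
  H = 153
  P = 81
  L = 15 + 153 + 81 = 249
  W = 83 + 6·153 + 2·81 + 249 = 1412
ΔW = 1412 − 998 = 414; ΔL = 249 − 199 = 50
Score = 2·414 + 5·50 = 1078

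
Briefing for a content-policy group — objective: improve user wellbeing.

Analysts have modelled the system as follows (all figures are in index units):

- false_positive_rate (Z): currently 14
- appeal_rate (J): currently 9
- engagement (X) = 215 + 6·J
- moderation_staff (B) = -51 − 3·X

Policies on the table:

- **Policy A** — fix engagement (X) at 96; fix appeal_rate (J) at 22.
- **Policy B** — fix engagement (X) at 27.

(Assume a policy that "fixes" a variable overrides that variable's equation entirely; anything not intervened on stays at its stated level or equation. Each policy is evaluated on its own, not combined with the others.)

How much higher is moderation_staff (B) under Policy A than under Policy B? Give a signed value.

-207

Policy A (X := 96, J := 22):
  J = 22
  X = 96
  B = -51 − 3·96 = -339
Policy B (X := 27):
  J = 9
  X = 27
  B = -51 − 3·27 = -132
B: -339 − (-132) = -207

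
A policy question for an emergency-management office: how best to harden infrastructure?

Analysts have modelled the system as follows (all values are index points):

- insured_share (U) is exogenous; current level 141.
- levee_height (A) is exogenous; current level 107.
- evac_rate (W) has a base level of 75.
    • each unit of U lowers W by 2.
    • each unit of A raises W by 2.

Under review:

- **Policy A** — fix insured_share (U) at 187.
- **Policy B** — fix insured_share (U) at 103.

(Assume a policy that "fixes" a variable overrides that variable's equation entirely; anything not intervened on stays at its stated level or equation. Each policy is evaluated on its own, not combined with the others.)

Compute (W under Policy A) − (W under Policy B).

-168

Policy A (U := 187):
  U = 187
  A = 107
  W = 75 − 2·187 + 2·107 = -85
Policy B (U := 103):
  U = 103
  A = 107
  W = 75 − 2·103 + 2·107 = 83
W: -85 − 83 = -168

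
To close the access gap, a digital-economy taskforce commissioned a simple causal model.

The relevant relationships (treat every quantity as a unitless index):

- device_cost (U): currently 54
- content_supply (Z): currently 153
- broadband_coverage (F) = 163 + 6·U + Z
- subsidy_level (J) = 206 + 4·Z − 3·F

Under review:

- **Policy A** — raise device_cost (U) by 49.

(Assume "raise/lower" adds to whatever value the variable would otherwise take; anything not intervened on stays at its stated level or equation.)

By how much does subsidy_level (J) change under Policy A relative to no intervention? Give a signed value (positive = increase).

Baseline:
  U = 54
  Z = 153
  F = 163 + 6·54 + 153 = 640
  J = 206 + 4·153 − 3·640 = -1102
Policy A (U + 49):
  U = 54 + 49 = 103
  Z = 153
  F = 163 + 6·103 + 153 = 934
  J = 206 + 4·153 − 3·934 = -1984
Change in J: -1984 − (-1102) = -882

-882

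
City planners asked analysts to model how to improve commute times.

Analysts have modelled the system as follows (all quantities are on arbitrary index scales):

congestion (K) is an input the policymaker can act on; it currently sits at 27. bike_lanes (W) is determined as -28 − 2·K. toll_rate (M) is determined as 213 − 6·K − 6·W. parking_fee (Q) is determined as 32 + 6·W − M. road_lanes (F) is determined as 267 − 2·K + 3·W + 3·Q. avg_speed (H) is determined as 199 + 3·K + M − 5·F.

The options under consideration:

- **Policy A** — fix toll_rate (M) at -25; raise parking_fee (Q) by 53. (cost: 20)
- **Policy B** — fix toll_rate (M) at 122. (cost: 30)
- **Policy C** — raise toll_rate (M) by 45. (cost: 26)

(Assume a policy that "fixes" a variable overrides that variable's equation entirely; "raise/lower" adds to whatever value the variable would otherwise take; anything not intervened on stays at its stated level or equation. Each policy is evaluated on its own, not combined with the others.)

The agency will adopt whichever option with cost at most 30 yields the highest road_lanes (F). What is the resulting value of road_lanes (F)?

-1179

Policy A (M := -25, Q + 53):
  K = 27
  W = -28 − 2·27 = -82
  M = -25
  Q = 32 + 6·(-82) − (-25) (+53 from intervention) = -382
  F = 267 − 2·27 + 3·(-82) + 3·(-382) = -1179
Policy B (M := 122):
  K = 27
  W = -28 − 2·27 = -82
  M = 122
  Q = 32 + 6·(-82) − 122 = -582
  F = 267 − 2·27 + 3·(-82) + 3·(-582) = -1779
Policy C (M + 45):
  K = 27
  W = -28 − 2·27 = -82
  M = 213 − 6·27 − 6·(-82) (+45 from intervention) = 588
  Q = 32 + 6·(-82) − 588 = -1048
  F = 267 − 2·27 + 3·(-82) + 3·(-1048) = -3177
Comparing — Policy A: F=-1179, Policy B: F=-1779, Policy C: F=-3177. Highest is -1179 (Policy A).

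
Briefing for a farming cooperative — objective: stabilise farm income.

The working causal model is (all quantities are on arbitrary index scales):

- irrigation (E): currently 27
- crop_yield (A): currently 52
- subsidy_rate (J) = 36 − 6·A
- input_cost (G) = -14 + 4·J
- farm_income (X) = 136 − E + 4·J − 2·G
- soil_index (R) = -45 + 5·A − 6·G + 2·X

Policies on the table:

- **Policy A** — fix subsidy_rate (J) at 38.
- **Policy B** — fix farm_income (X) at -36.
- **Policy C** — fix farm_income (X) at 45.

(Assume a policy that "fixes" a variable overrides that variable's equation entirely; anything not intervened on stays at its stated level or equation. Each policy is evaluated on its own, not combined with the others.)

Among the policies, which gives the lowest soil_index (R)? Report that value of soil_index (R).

-643

Policy A (J := 38):
  E = 27
  A = 52
  J = 38
  G = -14 + 4·38 = 138
  X = 136 − 27 + 4·38 − 2·138 = -15
  R = -45 + 5·52 − 6·138 + 2·(-15) = -643
Policy B (X := -36):
  E = 27
  A = 52
  J = 36 − 6·52 = -276
  G = -14 + 4·(-276) = -1118
  X = -36
  R = -45 + 5·52 − 6·(-1118) + 2·(-36) = 6851
Policy C (X := 45):
  E = 27
  A = 52
  J = 36 − 6·52 = -276
  G = -14 + 4·(-276) = -1118
  X = 45
  R = -45 + 5·52 − 6·(-1118) + 2·45 = 7013
Comparing — Policy A: R=-643, Policy B: R=6851, Policy C: R=7013. Lowest is -643 (Policy A).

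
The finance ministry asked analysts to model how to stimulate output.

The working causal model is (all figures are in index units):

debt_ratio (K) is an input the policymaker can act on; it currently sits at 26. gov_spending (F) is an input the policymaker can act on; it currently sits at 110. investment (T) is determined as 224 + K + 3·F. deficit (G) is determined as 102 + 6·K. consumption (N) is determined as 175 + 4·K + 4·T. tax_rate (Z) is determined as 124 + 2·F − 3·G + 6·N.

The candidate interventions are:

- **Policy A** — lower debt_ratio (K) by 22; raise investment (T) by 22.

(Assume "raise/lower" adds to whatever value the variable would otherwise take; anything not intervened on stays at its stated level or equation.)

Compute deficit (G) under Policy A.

Policy A (K − 22, T + 22):
  K = 26 − 22 = 4
  G = 102 + 6·4 = 126

126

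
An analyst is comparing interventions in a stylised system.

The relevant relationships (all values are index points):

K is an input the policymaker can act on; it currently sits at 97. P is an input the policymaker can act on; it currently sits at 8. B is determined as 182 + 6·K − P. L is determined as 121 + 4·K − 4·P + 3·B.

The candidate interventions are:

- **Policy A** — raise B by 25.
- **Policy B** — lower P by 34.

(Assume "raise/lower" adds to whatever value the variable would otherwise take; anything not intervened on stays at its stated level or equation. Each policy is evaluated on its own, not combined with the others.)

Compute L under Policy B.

Policy B (P − 34):
  K = 97
  P = 8 − 34 = -26
  B = 182 + 6·97 − (-26) = 790
  L = 121 + 4·97 − 4·(-26) + 3·790 = 2983

2983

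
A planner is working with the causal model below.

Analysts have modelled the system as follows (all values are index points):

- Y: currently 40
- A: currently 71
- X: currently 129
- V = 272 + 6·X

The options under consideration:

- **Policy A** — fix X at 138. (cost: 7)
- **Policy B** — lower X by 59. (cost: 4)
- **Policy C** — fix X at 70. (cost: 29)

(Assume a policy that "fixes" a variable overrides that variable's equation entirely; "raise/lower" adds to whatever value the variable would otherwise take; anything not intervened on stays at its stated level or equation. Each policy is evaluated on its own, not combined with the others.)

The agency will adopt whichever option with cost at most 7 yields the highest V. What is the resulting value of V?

Policy A (X := 138):
  X = 138
  V = 272 + 6·138 = 1100
Policy B (X − 59):
  X = 129 − 59 = 70
  V = 272 + 6·70 = 692
Comparing — Policy A: V=1100, Policy B: V=692. Highest is 1100 (Policy A).

1100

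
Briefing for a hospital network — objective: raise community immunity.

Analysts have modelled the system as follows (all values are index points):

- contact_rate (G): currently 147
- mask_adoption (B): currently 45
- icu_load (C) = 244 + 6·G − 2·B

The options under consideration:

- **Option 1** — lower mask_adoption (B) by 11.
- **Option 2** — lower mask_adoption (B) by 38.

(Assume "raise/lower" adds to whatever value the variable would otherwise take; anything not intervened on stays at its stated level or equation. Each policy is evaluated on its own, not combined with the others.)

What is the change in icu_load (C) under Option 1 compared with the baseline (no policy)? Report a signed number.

Baseline:
  G = 147
  B = 45
  C = 244 + 6·147 − 2·45 = 1036
Option 1 (B − 11):
  G = 147
  B = 45 − 11 = 34
  C = 244 + 6·147 − 2·34 = 1058
Change in C: 1058 − 1036 = 22

22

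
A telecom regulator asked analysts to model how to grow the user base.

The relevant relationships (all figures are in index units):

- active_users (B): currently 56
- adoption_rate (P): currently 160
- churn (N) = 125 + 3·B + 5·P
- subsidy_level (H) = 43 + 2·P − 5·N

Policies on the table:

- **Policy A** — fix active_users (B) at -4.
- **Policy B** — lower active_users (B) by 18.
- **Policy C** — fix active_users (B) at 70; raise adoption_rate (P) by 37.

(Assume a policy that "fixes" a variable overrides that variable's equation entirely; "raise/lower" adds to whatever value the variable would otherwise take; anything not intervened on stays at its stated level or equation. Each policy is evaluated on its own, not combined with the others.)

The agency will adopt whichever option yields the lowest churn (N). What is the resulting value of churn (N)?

913

Policy A (B := -4):
  B = -4
  P = 160
  N = 125 + 3·(-4) + 5·160 = 913
Policy B (B − 18):
  B = 56 − 18 = 38
  P = 160
  N = 125 + 3·38 + 5·160 = 1039
Policy C (B := 70, P + 37):
  B = 70
  P = 160 + 37 = 197
  N = 125 + 3·70 + 5·197 = 1320
Comparing — Policy A: N=913, Policy B: N=1039, Policy C: N=1320. Lowest is 913 (Policy A).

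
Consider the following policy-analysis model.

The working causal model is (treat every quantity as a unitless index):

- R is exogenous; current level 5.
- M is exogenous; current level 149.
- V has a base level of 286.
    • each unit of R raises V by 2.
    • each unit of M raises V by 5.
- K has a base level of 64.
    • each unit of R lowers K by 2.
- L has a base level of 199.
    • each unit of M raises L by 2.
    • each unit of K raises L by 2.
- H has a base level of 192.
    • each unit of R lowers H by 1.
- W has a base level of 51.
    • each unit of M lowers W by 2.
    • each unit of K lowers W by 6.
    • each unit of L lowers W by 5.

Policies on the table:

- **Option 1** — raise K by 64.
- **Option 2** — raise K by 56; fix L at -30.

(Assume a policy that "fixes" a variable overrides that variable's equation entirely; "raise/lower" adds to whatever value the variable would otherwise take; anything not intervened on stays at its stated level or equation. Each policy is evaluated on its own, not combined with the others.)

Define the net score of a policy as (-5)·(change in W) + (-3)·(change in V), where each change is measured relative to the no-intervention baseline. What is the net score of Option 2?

Baseline:
  R = 5
  M = 149
  V = 286 + 2·5 + 5·149 = 1041
  K = 64 − 2·5 = 54
  L = 199 + 2·149 + 2·54 = 605
  W = 51 − 2·149 − 6·54 − 5·605 = -3596
Option 2 (K + 56, L := -30):
  R = 5
  M = 149
  V = 286 + 2·5 + 5·149 = 1041
  K = 64 − 2·5 (+56 from intervention) = 110
  L = -30
  W = 51 − 2·149 − 6·110 − 5·(-30) = -757
ΔW = -757 − (-3596) = 2839; ΔV = 1041 − 1041 = 0
Score = (-5)·2839 + (-3)·0 = -14195

-14195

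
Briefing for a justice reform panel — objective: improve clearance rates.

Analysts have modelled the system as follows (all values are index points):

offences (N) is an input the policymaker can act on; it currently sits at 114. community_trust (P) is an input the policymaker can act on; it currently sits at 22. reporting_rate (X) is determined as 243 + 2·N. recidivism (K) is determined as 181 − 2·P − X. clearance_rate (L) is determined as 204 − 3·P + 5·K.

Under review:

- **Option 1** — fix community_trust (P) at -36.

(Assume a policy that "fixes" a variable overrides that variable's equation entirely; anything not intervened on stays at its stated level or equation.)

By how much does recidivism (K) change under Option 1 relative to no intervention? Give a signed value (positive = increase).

Baseline:
  N = 114
  P = 22
  X = 243 + 2·114 = 471
  K = 181 − 2·22 − 471 = -334
Option 1 (P := -36):
  N = 114
  P = -36
  X = 243 + 2·114 = 471
  K = 181 − 2·(-36) − 471 = -218
Change in K: -218 − (-334) = 116

116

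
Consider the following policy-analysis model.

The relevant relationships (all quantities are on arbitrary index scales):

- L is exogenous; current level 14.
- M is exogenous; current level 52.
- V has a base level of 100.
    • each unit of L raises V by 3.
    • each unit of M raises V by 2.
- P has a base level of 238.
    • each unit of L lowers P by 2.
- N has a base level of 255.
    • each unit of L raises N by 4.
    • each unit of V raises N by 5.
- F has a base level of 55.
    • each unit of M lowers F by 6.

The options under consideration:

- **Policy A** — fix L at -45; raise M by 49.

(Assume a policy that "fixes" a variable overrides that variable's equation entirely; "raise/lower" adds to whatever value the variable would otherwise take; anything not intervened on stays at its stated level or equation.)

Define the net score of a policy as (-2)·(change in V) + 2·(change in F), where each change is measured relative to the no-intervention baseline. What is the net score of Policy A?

Baseline:
  L = 14
  M = 52
  V = 100 + 3·14 + 2·52 = 246
  F = 55 − 6·52 = -257
Policy A (L := -45, M + 49):
  L = -45
  M = 52 + 49 = 101
  V = 100 + 3·(-45) + 2·101 = 167
  F = 55 − 6·101 = -551
ΔV = 167 − 246 = -79; ΔF = -551 − (-257) = -294
Score = (-2)·(-79) + 2·(-294) = -430

-430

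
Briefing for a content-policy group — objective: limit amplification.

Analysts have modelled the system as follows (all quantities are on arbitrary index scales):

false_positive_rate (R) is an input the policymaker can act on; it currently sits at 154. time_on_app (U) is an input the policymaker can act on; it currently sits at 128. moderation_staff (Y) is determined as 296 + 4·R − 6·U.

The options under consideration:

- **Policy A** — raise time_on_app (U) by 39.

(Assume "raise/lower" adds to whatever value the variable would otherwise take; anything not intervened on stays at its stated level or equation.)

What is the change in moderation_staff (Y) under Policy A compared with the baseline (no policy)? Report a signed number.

Baseline:
  R = 154
  U = 128
  Y = 296 + 4·154 − 6·128 = 144
Policy A (U + 39):
  R = 154
  U = 128 + 39 = 167
  Y = 296 + 4·154 − 6·167 = -90
Change in Y: -90 − 144 = -234

-234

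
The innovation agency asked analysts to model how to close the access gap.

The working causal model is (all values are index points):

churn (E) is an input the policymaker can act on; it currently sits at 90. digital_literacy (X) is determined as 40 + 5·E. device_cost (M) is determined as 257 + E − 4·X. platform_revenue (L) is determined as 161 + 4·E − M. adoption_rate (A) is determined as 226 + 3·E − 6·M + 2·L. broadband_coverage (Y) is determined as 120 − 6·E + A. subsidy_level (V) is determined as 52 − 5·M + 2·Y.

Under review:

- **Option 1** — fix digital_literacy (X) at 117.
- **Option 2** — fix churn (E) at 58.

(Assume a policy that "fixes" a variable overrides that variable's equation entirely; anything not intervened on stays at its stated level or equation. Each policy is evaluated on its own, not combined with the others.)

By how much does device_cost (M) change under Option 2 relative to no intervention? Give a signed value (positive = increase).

608

Baseline:
  E = 90
  X = 40 + 5·90 = 490
  M = 257 + 90 − 4·490 = -1613
Option 2 (E := 58):
  E = 58
  X = 40 + 5·58 = 330
  M = 257 + 58 − 4·330 = -1005
Change in M: -1005 − (-1613) = 608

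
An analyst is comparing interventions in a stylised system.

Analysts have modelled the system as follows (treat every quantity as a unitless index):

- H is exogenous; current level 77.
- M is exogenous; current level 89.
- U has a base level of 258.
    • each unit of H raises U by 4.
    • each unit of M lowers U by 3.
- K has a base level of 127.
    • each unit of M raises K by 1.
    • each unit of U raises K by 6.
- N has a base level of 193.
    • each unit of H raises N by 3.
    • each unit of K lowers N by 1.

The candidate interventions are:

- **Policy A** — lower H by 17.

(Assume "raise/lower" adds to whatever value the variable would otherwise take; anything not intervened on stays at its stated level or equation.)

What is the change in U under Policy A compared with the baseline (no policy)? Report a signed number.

Baseline:
  H = 77
  M = 89
  U = 258 + 4·77 − 3·89 = 299
Policy A (H − 17):
  H = 77 − 17 = 60
  M = 89
  U = 258 + 4·60 − 3·89 = 231
Change in U: 231 − 299 = -68

-68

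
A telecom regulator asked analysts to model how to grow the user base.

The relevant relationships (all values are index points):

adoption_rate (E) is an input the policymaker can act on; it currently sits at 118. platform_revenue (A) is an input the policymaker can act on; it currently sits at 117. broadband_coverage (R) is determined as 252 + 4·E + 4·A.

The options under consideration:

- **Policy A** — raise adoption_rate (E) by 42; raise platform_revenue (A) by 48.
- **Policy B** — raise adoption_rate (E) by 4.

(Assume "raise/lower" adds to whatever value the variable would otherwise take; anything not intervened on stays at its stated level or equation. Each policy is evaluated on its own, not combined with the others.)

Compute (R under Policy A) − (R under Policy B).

344

Policy A (E + 42, A + 48):
  E = 118 + 42 = 160
  A = 117 + 48 = 165
  R = 252 + 4·160 + 4·165 = 1552
Policy B (E + 4):
  E = 118 + 4 = 122
  A = 117
  R = 252 + 4·122 + 4·117 = 1208
R: 1552 − 1208 = 344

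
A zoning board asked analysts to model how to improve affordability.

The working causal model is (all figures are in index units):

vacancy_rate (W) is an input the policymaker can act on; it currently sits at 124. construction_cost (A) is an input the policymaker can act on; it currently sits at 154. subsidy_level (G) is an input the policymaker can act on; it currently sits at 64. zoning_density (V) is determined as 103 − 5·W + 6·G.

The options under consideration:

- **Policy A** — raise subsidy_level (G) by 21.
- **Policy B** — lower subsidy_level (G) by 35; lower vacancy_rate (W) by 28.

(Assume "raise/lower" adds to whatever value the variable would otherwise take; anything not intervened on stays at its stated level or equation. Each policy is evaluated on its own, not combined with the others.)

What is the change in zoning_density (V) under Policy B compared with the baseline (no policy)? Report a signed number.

-70

Baseline:
  W = 124
  G = 64
  V = 103 − 5·124 + 6·64 = -133
Policy B (G − 35, W − 28):
  W = 124 − 28 = 96
  G = 64 − 35 = 29
  V = 103 − 5·96 + 6·29 = -203
Change in V: -203 − (-133) = -70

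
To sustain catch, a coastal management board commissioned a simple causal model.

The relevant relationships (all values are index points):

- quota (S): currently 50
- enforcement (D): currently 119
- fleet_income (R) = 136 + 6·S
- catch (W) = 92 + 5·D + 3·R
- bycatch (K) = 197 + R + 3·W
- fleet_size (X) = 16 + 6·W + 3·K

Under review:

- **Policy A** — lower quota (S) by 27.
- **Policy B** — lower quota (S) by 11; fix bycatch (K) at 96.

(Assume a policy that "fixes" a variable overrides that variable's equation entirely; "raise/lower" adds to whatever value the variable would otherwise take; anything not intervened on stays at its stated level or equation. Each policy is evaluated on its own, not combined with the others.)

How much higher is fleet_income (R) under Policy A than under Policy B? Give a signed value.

-96

Policy A (S − 27):
  S = 50 − 27 = 23
  R = 136 + 6·23 = 274
Policy B (S − 11, K := 96):
  S = 50 − 11 = 39
  R = 136 + 6·39 = 370
R: 274 − 370 = -96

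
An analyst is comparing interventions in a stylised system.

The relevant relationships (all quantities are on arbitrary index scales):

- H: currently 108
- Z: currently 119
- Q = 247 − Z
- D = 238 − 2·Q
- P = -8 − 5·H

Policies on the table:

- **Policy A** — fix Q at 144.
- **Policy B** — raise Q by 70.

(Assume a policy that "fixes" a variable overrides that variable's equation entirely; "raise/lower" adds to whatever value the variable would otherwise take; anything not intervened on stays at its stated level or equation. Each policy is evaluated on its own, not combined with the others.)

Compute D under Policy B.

-158

Policy B (Q + 70):
  Z = 119
  Q = 247 − 119 (+70 from intervention) = 198
  D = 238 − 2·198 = -158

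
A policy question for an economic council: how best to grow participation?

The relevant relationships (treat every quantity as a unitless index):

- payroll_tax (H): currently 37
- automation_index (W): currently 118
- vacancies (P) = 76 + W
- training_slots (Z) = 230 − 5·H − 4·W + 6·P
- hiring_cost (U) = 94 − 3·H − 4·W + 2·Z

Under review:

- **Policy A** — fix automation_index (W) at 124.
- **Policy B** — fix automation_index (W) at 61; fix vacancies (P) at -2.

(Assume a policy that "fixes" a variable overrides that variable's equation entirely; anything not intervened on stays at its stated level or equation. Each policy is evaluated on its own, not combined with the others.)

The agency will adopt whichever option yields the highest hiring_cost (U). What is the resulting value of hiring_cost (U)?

985

Policy A (W := 124):
  H = 37
  W = 124
  P = 76 + 124 = 200
  Z = 230 − 5·37 − 4·124 + 6·200 = 749
  U = 94 − 3·37 − 4·124 + 2·749 = 985
Policy B (W := 61, P := -2):
  H = 37
  W = 61
  P = -2
  Z = 230 − 5·37 − 4·61 + 6·(-2) = -211
  U = 94 − 3·37 − 4·61 + 2·(-211) = -683
Comparing — Policy A: U=985, Policy B: U=-683. Highest is 985 (Policy A).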